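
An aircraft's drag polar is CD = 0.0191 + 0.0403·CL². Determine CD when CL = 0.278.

CD = 0.0191 + 0.0403 × 0.278² = 0.0191 + 0.003115 = 0.0222

CD = 0.0222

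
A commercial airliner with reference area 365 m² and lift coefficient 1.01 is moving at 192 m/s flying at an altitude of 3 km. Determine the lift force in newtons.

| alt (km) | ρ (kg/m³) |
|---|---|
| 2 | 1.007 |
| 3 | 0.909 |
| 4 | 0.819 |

L = 6.18×10^6 N

At 3 km, from the table: ρ = 0.909 kg/m³.
L = ½ρv²S·CL = ½ × 0.909 × 192² × 365 × 1.01 = 6.18×10^6 N ≈ 6180 kN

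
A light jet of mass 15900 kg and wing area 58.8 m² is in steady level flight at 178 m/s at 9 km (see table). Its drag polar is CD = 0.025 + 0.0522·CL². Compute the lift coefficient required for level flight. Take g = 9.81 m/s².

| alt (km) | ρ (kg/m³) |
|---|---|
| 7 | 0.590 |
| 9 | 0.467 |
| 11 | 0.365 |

CL = 0.359

At 9 km, from the table: ρ = 0.467 kg/m³.
Level flight ⇒ L = W = m·g = 15900 × 9.81 = 1.5598×10^5 N.
Dynamic pressure q = 0.5 × 0.467 × 178² = 7398 Pa.
Required CL = L/(qS) = 1.5598×10^5/(7398·58.8) = 0.3586.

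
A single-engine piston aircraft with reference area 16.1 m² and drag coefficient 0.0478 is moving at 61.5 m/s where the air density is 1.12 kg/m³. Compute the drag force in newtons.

D = 1630 N

D = ½ρv²S·CD = ½ × 1.12 × 61.5² × 16.1 × 0.0478 = 1630 N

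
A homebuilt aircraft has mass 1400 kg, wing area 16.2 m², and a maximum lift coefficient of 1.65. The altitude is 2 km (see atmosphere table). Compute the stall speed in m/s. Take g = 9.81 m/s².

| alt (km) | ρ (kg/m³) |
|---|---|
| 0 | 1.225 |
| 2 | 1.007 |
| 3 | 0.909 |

V_stall = 31.9 m/s

At 2 km, from the table: ρ = 1.007 kg/m³.
Weight W = mg = 1400 × 9.81 = 13730 N.
V_stall = √(2W/(ρ·S·CL,max)) = √(2 × 13730 / (1.007 × 16.2 × 1.65))
V_stall = √1020 = 31.9 m/s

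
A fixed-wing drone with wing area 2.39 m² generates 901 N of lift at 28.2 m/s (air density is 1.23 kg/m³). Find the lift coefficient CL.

From L = ½ρv²S·CL, rearranging gives CL = 2L/(ρv²S).
CL = 2 × 901 / (1.23 × 28.2² × 2.39) = 0.771

CL = 0.771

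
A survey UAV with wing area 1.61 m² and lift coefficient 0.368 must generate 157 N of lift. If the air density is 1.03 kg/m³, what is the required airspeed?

L = ½ρv²S·CL ⇒ v = √(2L/(ρ·S·CL))
v = √(2 × 157 / (1.03 × 1.61 × 0.368)) = √514.5 = 22.7 m/s

v = 22.7 m/s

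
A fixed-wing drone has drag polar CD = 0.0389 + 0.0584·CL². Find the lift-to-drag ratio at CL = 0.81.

CD = 0.0389 + 0.0584 × 0.81² = 0.07722
L/D = CL/CD = 0.81 / 0.07722 = 10.5

L/D = 10.5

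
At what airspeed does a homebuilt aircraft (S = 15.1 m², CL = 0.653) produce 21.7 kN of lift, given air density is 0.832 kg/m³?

L = ½ρv²S·CL ⇒ v = √(2L/(ρ·S·CL))
v = √(2 × 21700 / (0.832 × 15.1 × 0.653)) = √5290 = 72.7 m/s

v = 72.7 m/s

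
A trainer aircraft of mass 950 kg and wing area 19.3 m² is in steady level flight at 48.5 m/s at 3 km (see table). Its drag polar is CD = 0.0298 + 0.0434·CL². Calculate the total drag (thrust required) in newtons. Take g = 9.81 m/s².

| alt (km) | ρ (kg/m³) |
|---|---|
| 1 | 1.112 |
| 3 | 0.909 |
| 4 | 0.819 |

At 3 km, from the table: ρ = 0.909 kg/m³.
Level flight ⇒ L = W = m·g = 950 × 9.81 = 9319.5 N.
q = ½ρv² = ½ × 0.909 × 48.5² = 1069 Pa.
CL = W/(q·S) = 9319.5 / (1069 × 19.3) = 0.4517.
CD = 0.0298 + 0.0434 × 0.4517² = 0.03865.
D = q·S·CD = 1069 × 19.3 × 0.03865 = 797.6 N

D = 798 N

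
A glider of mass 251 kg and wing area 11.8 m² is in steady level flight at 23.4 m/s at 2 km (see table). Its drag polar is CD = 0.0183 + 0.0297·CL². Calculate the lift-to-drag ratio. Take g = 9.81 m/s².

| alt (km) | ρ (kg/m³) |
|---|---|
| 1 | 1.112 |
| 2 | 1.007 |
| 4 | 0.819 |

L/D = 21.4

At 2 km, from the table: ρ = 1.007 kg/m³.
In steady level flight, lift balances weight: W = mg = 251 × 9.81 = 2462.3 N.
q = ½ρv² = ½ × 1.007 × 23.4² = 275.7 Pa.
Required CL = L/(qS) = 2462.3/(275.7·11.8) = 0.7569.
CD = 0.0183 + 0.0297 × 0.7569² = 0.03531.
L/D = CL/CD = 0.7569 / 0.03531 = 21.4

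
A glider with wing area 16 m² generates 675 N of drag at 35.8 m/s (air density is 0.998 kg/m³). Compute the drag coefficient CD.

From D = ½ρv²S·CD, rearranging gives CD = 2D/(ρv²S).
CD = 2 × 675 / (0.998 × 35.8² × 16) = 0.066

CD = 0.066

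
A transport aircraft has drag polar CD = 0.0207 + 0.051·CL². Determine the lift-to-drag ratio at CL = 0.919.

L/D = 14.4

CD = 0.0207 + 0.051 × 0.919² = 0.06377
L/D = CL/CD = 0.919 / 0.06377 = 14.4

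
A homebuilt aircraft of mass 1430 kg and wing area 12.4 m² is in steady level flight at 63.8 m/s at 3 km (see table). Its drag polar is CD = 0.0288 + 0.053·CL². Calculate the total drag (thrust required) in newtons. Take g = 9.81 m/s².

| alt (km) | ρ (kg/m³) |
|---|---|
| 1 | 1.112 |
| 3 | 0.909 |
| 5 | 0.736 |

D = 1120 N

At 3 km, from the table: ρ = 0.909 kg/m³.
In steady level flight, lift balances weight: W = mg = 1430 × 9.81 = 14028 N.
Dynamic pressure q = 0.5 × 0.909 × 63.8² = 1850 Pa.
CL = 2W/(ρv²S) = 2×14028/(0.909×63.8²×12.4) = 0.6115.
CD = 0.0288 + 0.053 × 0.6115² = 0.04862.
D = q·S·CD = 1850 × 12.4 × 0.04862 = 1115 N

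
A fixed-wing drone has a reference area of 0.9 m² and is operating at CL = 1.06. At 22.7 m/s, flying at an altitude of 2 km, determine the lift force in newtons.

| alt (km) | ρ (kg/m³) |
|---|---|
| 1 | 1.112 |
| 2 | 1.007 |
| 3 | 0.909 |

At 2 km, from the table: ρ = 1.007 kg/m³.
Dynamic pressure q = ½ρv² = ½ × 1.007 × 22.7² = 259.4 Pa.
L = q·S·CL = 259.4 × 0.9 × 1.06 = 248 N

L = 248 N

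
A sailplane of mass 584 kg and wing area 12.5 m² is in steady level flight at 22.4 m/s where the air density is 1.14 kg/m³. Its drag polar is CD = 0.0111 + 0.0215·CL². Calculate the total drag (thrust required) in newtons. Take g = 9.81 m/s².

D = 237 N

In steady level flight, lift balances weight: W = mg = 584 × 9.81 = 5729 N.
Dynamic pressure q = 0.5 × 1.14 × 22.4² = 286 Pa.
Required CL = L/(qS) = 5729/(286·12.5) = 1.603.
CD = 0.0111 + 0.0215 × 1.603² = 0.06631.
D = q·S·CD = 286 × 12.5 × 0.06631 = 237.1 N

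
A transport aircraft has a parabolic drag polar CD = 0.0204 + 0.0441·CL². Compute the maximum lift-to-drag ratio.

(L/D)max = 16.7

For CD = CD0 + K·CL², (L/D)max occurs at CL* = √(CD0/K) and equals 1/(2√(K·CD0)).
(L/D)max = 1/(2√(0.0441 × 0.0204)) = 1/(2 × 0.02999) = 16.7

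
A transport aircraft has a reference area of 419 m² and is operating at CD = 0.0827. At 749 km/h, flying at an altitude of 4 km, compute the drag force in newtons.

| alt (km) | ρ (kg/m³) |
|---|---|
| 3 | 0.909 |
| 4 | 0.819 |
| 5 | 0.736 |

D = 6.14×10^5 N

At 4 km, from the table: ρ = 0.819 kg/m³.
Convert speed: v = 749 km/h ÷ 3.6 = 208.1 m/s.
Dynamic pressure q = ½ρv² = ½ × 0.819 × 208.1² = 17730 Pa.
D = q·S·CD = 17730 × 419 × 0.0827 = 6.14×10^5 N ≈ 614 kN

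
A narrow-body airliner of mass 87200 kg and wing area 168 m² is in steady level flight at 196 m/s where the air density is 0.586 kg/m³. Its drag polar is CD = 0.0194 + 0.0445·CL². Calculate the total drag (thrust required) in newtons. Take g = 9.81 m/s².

In steady level flight, lift balances weight: W = mg = 87200 × 9.81 = 8.5543×10^5 N.
Dynamic pressure q = 0.5 × 0.586 × 196² = 11260 Pa.
CL = W/(q·S) = 8.5543×10^5 / (11260 × 168) = 0.4524.
CD = 0.0194 + 0.0445 × 0.4524² = 0.02851.
D = q·S·CD = 11260 × 168 × 0.02851 = 53910 N

D = 53900 N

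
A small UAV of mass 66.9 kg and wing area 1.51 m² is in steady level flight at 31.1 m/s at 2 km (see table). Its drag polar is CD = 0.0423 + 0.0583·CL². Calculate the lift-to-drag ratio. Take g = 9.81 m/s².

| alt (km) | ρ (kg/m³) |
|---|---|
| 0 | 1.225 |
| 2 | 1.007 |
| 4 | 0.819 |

At 2 km, from the table: ρ = 1.007 kg/m³.
Level flight ⇒ L = W = m·g = 66.9 × 9.81 = 656.29 N.
Dynamic pressure q = 0.5 × 1.007 × 31.1² = 487 Pa.
CL = 2W/(ρv²S) = 2×656.29/(1.007×31.1²×1.51) = 0.8925.
CD = 0.0423 + 0.0583 × 0.8925² = 0.08874.
L/D = CL/CD = 0.8925 / 0.08874 = 10.1

L/D = 10.1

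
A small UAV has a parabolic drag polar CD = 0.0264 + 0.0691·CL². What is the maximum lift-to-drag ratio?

(L/D)max = 11.7

For CD = CD0 + K·CL², (L/D)max occurs at CL* = √(CD0/K) and equals 1/(2√(K·CD0)).
(L/D)max = 1/(2√(0.0691 × 0.0264)) = 1/(2 × 0.04271) = 11.7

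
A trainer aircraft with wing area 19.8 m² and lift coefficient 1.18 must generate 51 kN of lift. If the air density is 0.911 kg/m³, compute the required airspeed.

v = 69.2 m/s

L = ½ρv²S·CL ⇒ v = √(2L/(ρ·S·CL))
v = √(2 × 51000 / (0.911 × 19.8 × 1.18)) = √4792 = 69.2 m/s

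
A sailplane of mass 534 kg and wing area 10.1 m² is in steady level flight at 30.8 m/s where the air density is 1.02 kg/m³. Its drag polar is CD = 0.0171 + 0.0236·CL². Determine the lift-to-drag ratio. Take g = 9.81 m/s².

L/D = 24.2

Level flight ⇒ L = W = m·g = 534 × 9.81 = 5238.5 N.
Dynamic pressure q = 0.5 × 1.02 × 30.8² = 483.8 Pa.
CL = 2W/(ρv²S) = 2×5238.5/(1.02×30.8²×10.1) = 1.072.
CD = 0.0171 + 0.0236 × 1.072² = 0.04422.
L/D = CL/CD = 1.072 / 0.04422 = 24.2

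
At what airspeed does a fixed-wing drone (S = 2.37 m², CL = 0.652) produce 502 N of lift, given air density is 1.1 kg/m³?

v = 24.3 m/s

L = ½ρv²S·CL ⇒ v = √(2L/(ρ·S·CL))
v = √(2 × 502 / (1.1 × 2.37 × 0.652)) = √590.7 = 24.3 m/s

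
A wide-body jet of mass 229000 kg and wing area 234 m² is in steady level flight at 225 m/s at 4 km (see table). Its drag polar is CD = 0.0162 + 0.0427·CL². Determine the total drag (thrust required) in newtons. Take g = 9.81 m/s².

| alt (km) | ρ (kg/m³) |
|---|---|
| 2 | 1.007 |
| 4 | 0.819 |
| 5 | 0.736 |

D = 1.23×10^5 N

At 4 km, from the table: ρ = 0.819 kg/m³.
Level flight ⇒ L = W = m·g = 229000 × 9.81 = 2.2465×10^6 N.
q = ½ρv² = ½ × 0.819 × 225² = 20730 Pa.
CL = W/(q·S) = 2.2465×10^6 / (20730 × 234) = 0.4631.
CD = 0.0162 + 0.0427 × 0.4631² = 0.02536.
D = q·S·CD = 20730 × 234 × 0.02536 = 1.23×10^5 N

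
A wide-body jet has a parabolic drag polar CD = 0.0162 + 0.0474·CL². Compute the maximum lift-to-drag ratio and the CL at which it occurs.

For CD = CD0 + K·CL², (L/D)max occurs at CL* = √(CD0/K) and equals 1/(2√(K·CD0)).
(L/D)max = 1/(2√(0.0474 × 0.0162)) = 1/(2 × 0.02771) = 18
CL* = √(0.0162/0.0474) = 0.585

(L/D)max = 18, at CL = 0.585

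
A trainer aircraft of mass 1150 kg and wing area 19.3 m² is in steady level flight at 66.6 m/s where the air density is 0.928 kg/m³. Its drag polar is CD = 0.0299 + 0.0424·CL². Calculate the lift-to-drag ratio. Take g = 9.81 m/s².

In steady level flight, lift balances weight: W = mg = 1150 × 9.81 = 11282 N.
q = ½ρv² = ½ × 0.928 × 66.6² = 2058 Pa.
CL = W/(q·S) = 11282 / (2058 × 19.3) = 0.284.
CD = 0.0299 + 0.0424 × 0.284² = 0.03332.
L/D = CL/CD = 0.284 / 0.03332 = 8.52

L/D = 8.52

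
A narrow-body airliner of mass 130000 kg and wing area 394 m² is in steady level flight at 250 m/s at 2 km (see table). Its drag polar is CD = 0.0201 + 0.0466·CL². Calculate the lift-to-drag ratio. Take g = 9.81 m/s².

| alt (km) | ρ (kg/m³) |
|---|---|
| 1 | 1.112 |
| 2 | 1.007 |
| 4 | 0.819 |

L/D = 4.99

At 2 km, from the table: ρ = 1.007 kg/m³.
Level flight ⇒ L = W = m·g = 130000 × 9.81 = 1.2753×10^6 N.
q = ½ρv² = ½ × 1.007 × 250² = 31470 Pa.
Required CL = L/(qS) = 1.2753×10^6/(31470·394) = 0.1029.
CD = 0.0201 + 0.0466 × 0.1029² = 0.02059.
L/D = CL/CD = 0.1029 / 0.02059 = 4.99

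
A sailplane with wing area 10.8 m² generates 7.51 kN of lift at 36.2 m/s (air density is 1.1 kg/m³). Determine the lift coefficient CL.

CL = 0.965

From L = ½ρv²S·CL, rearranging gives CL = 2L/(ρv²S).
CL = 2 × 7510 / (1.1 × 36.2² × 10.8) = 0.965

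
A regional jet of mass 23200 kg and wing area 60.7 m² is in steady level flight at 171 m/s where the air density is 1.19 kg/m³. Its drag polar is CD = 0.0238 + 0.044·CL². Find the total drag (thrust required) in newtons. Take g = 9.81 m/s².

Level flight ⇒ L = W = m·g = 23200 × 9.81 = 2.2759×10^5 N.
q = ½ρv² = ½ × 1.19 × 171² = 17400 Pa.
CL = 2W/(ρv²S) = 2×2.2759×10^5/(1.19×171²×60.7) = 0.2155.
CD = 0.0238 + 0.044 × 0.2155² = 0.02584.
D = q·S·CD = 17400 × 60.7 × 0.02584 = 27290 N

D = 27300 N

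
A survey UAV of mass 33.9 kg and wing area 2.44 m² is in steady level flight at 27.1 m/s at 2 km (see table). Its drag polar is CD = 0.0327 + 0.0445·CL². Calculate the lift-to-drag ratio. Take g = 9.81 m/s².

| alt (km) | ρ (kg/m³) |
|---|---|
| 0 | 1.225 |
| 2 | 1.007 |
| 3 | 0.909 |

At 2 km, from the table: ρ = 1.007 kg/m³.
Weight W = mg = 33.9 × 9.81 = 332.56 N; in level flight L = W.
q = ½ρv² = ½ × 1.007 × 27.1² = 369.8 Pa.
CL = 2W/(ρv²S) = 2×332.56/(1.007×27.1²×2.44) = 0.3686.
CD = 0.0327 + 0.0445 × 0.3686² = 0.03875.
L/D = CL/CD = 0.3686 / 0.03875 = 9.51

L/D = 9.51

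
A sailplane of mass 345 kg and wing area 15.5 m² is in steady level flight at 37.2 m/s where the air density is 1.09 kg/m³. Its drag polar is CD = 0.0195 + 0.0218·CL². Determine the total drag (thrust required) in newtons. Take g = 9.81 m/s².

D = 249 N

Level flight ⇒ L = W = m·g = 345 × 9.81 = 3384.5 N.
Dynamic pressure q = 0.5 × 1.09 × 37.2² = 754.2 Pa.
CL = W/(q·S) = 3384.5 / (754.2 × 15.5) = 0.2895.
CD = 0.0195 + 0.0218 × 0.2895² = 0.02133.
D = q·S·CD = 754.2 × 15.5 × 0.02133 = 249.3 N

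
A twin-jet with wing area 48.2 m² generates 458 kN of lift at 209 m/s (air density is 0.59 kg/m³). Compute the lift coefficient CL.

CL = 0.737

From L = ½ρv²S·CL, rearranging gives CL = 2L/(ρv²S).
CL = 2 × 4.58×10^5 / (0.59 × 209² × 48.2) = 0.737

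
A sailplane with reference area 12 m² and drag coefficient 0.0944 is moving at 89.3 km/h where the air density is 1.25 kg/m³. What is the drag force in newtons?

D = 436 N

Convert speed: v = 89.3 km/h ÷ 3.6 = 24.81 m/s.
Dynamic pressure q = ½ρv² = ½ × 1.25 × 24.81² = 384.6 Pa.
D = q·S·CD = 384.6 × 12 × 0.0944 = 436 N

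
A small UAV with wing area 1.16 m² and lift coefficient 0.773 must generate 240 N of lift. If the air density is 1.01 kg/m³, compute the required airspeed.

v = 23 m/s

L = ½ρv²S·CL ⇒ v = √(2L/(ρ·S·CL))
v = √(2 × 240 / (1.01 × 1.16 × 0.773)) = √530 = 23 m/s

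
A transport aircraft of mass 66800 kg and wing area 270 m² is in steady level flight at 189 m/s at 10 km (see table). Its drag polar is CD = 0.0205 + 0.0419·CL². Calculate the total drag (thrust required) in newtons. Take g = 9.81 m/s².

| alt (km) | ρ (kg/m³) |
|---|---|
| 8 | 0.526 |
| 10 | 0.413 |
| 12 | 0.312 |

D = 49900 N

At 10 km, from the table: ρ = 0.413 kg/m³.
Weight W = mg = 66800 × 9.81 = 6.5531×10^5 N; in level flight L = W.
Dynamic pressure q = 0.5 × 0.413 × 189² = 7376 Pa.
CL = 2W/(ρv²S) = 2×6.5531×10^5/(0.413×189²×270) = 0.329.
CD = 0.0205 + 0.0419 × 0.329² = 0.02504.
D = q·S·CD = 7376 × 270 × 0.02504 = 49860 N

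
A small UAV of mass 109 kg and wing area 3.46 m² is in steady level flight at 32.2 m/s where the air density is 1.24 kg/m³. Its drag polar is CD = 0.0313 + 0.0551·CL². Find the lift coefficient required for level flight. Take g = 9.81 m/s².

CL = 0.481

Level flight ⇒ L = W = m·g = 109 × 9.81 = 1069.3 N.
Dynamic pressure q = 0.5 × 1.24 × 32.2² = 642.8 Pa.
CL = W/(q·S) = 1069.3 / (642.8 × 3.46) = 0.4807.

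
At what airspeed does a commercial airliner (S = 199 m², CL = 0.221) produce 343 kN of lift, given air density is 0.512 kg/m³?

v = 175 m/s

L = ½ρv²S·CL ⇒ v = √(2L/(ρ·S·CL))
v = √(2 × 3.43×10^5 / (0.512 × 199 × 0.221)) = √30470 = 175 m/s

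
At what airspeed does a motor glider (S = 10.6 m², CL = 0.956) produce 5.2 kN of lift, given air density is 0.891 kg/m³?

v = 33.9 m/s

L = ½ρv²S·CL ⇒ v = √(2L/(ρ·S·CL))
v = √(2 × 5200 / (0.891 × 10.6 × 0.956)) = √1152 = 33.9 m/s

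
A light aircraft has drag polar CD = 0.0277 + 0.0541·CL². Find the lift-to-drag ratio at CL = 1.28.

CD = 0.0277 + 0.0541 × 1.28² = 0.1163
L/D = CL/CD = 1.28 / 0.1163 = 11

L/D = 11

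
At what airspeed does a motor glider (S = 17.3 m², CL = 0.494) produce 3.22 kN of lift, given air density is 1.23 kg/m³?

v = 24.8 m/s

L = ½ρv²S·CL ⇒ v = √(2L/(ρ·S·CL))
v = √(2 × 3220 / (1.23 × 17.3 × 0.494)) = √612.6 = 24.8 m/s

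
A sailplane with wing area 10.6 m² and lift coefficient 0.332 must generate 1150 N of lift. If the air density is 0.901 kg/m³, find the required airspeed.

L = ½ρv²S·CL ⇒ v = √(2L/(ρ·S·CL))
v = √(2 × 1150 / (0.901 × 10.6 × 0.332)) = √725.4 = 26.9 m/s

v = 26.9 m/s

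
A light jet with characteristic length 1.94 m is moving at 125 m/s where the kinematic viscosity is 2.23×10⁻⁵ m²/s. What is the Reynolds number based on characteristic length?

Re = v·c/ν = 125 × 1.94 / (2.23×10⁻⁵) = 1.09×10^7

Re = 1.09×10^7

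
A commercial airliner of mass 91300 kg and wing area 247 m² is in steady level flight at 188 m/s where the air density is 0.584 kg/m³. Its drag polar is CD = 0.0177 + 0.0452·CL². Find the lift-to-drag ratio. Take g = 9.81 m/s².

Level flight ⇒ L = W = m·g = 91300 × 9.81 = 8.9565×10^5 N.
q = ½ρv² = ½ × 0.584 × 188² = 10320 Pa.
CL = W/(q·S) = 8.9565×10^5 / (10320 × 247) = 0.3514.
CD = 0.0177 + 0.0452 × 0.3514² = 0.02328.
L/D = CL/CD = 0.3514 / 0.02328 = 15.1

L/D = 15.1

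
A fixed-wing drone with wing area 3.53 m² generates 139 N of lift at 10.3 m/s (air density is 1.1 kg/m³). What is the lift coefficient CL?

CL = 0.675

From L = ½ρv²S·CL, rearranging gives CL = 2L/(ρv²S).
CL = 2 × 139 / (1.1 × 10.3² × 3.53) = 0.675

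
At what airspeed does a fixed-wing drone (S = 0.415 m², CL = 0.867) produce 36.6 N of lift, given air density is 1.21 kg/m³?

v = 13 m/s

L = ½ρv²S·CL ⇒ v = √(2L/(ρ·S·CL))
v = √(2 × 36.6 / (1.21 × 0.415 × 0.867)) = √168.1 = 13 m/s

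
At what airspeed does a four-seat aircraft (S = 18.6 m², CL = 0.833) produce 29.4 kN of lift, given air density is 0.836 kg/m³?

L = ½ρv²S·CL ⇒ v = √(2L/(ρ·S·CL))
v = √(2 × 29400 / (0.836 × 18.6 × 0.833)) = √4540 = 67.4 m/s

v = 67.4 m/s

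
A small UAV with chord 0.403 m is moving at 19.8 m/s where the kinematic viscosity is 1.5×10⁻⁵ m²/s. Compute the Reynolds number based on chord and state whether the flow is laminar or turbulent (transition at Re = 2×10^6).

Re = 5.32×10^5 (laminar)

Re = v·c/ν = 19.8 × 0.403 / (1.5×10⁻⁵) = 5.32×10^5
Since 5.32×10^5 < 2×10^6, the flow is laminar.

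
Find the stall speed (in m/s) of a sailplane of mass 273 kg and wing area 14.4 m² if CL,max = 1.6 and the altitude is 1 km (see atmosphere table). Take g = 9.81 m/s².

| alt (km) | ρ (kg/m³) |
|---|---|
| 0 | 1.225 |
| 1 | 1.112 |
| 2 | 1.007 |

V_stall = 14.5 m/s

At 1 km, from the table: ρ = 1.112 kg/m³.
At stall, lift equals weight: L = W = m·g = 273 × 9.81 = 2678 N.
From L = ½ρV²S·CL,max = W: V_stall = √(2W/(ρSCL,max)) = √(2·2678/(1.112·14.4·1.6))
V_stall = √209.1 = 14.5 m/s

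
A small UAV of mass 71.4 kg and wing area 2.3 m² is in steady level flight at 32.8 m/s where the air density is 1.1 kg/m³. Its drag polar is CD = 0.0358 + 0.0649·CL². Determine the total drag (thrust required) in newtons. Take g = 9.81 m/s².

Level flight ⇒ L = W = m·g = 71.4 × 9.81 = 700.43 N.
q = ½ρv² = ½ × 1.1 × 32.8² = 591.7 Pa.
CL = 2W/(ρv²S) = 2×700.43/(1.1×32.8²×2.3) = 0.5147.
CD = 0.0358 + 0.0649 × 0.5147² = 0.05299.
D = q·S·CD = 591.7 × 2.3 × 0.05299 = 72.12 N

D = 72.1 N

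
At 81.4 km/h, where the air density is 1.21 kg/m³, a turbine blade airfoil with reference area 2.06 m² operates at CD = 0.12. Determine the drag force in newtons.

Convert speed: v = 81.4 km/h ÷ 3.6 = 22.61 m/s.
Dynamic pressure q = ½ρv² = ½ × 1.21 × 22.61² = 309.3 Pa.
D = q·S·CD = 309.3 × 2.06 × 0.12 = 76.5 N

D = 76.5 N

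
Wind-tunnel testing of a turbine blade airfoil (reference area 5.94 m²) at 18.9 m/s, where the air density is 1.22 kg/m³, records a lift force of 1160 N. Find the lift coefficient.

From L = ½ρv²S·CL, rearranging gives CL = 2L/(ρv²S).
CL = 2 × 1160 / (1.22 × 18.9² × 5.94) = 0.896

CL = 0.896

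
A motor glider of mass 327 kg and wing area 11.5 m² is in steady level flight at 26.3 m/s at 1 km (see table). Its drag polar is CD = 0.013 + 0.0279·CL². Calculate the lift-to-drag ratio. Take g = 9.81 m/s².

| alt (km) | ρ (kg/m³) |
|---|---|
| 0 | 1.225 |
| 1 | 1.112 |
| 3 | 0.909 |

L/D = 26.2

At 1 km, from the table: ρ = 1.112 kg/m³.
In steady level flight, lift balances weight: W = mg = 327 × 9.81 = 3207.9 N.
q = ½ρv² = ½ × 1.112 × 26.3² = 384.6 Pa.
CL = 2W/(ρv²S) = 2×3207.9/(1.112×26.3²×11.5) = 0.7253.
CD = 0.013 + 0.0279 × 0.7253² = 0.02768.
L/D = CL/CD = 0.7253 / 0.02768 = 26.2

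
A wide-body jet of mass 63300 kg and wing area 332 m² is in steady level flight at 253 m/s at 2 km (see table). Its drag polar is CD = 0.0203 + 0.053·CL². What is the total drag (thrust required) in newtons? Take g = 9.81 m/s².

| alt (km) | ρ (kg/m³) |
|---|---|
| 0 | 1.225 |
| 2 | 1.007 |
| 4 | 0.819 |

At 2 km, from the table: ρ = 1.007 kg/m³.
In steady level flight, lift balances weight: W = mg = 63300 × 9.81 = 6.2097×10^5 N.
q = ½ρv² = ½ × 1.007 × 253² = 32230 Pa.
CL = 2W/(ρv²S) = 2×6.2097×10^5/(1.007×253²×332) = 0.05804.
CD = 0.0203 + 0.053 × 0.05804² = 0.02048.
D = q·S·CD = 32230 × 332 × 0.02048 = 2.191×10^5 N

D = 2.19×10^5 N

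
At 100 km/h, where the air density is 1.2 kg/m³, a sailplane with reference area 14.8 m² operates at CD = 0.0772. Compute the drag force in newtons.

D = 529 N

Convert speed: v = 100 km/h ÷ 3.6 = 27.78 m/s.
Dynamic pressure q = ½ρv² = ½ × 1.2 × 27.78² = 463 Pa.
D = q·S·CD = 463 × 14.8 × 0.0772 = 529 N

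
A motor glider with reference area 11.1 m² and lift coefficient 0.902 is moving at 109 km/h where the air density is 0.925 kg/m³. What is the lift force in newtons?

L = 4250 N

Convert speed: v = 109 km/h ÷ 3.6 = 30.28 m/s.
Dynamic pressure q = ½ρv² = ½ × 0.925 × 30.28² = 424 Pa.
L = q·S·CL = 424 × 11.1 × 0.902 = 4250 N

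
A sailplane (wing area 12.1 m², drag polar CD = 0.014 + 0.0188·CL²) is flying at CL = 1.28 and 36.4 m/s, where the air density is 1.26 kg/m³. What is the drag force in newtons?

CD = 0.014 + 0.0188 × 1.28² = 0.0448
D = ½ρv²S·CD = ½ × 1.26 × 36.4² × 12.1 × 0.0448 = 453 N

D = 453 N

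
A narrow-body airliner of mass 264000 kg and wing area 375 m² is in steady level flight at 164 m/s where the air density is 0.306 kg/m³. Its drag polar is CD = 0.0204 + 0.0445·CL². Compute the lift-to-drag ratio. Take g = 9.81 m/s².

L/D = 11.5

In steady level flight, lift balances weight: W = mg = 264000 × 9.81 = 2.5898×10^6 N.
Dynamic pressure q = 0.5 × 0.306 × 164² = 4115 Pa.
Required CL = L/(qS) = 2.5898×10^6/(4115·375) = 1.678.
CD = 0.0204 + 0.0445 × 1.678² = 0.1457.
L/D = CL/CD = 1.678 / 0.1457 = 11.5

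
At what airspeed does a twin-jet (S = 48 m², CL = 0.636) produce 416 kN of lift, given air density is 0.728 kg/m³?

L = ½ρv²S·CL ⇒ v = √(2L/(ρ·S·CL))
v = √(2 × 4.16×10^5 / (0.728 × 48 × 0.636)) = √37440 = 193 m/s

v = 193 m/s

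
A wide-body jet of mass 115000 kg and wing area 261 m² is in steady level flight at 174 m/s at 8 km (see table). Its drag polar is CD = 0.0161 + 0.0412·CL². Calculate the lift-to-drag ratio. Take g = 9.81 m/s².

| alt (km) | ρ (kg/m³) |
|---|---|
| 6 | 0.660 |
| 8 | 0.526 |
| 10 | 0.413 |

At 8 km, from the table: ρ = 0.526 kg/m³.
In steady level flight, lift balances weight: W = mg = 115000 × 9.81 = 1.1282×10^6 N.
Dynamic pressure q = 0.5 × 0.526 × 174² = 7963 Pa.
CL = 2W/(ρv²S) = 2×1.1282×10^6/(0.526×174²×261) = 0.5428.
CD = 0.0161 + 0.0412 × 0.5428² = 0.02824.
L/D = CL/CD = 0.5428 / 0.02824 = 19.2

L/D = 19.2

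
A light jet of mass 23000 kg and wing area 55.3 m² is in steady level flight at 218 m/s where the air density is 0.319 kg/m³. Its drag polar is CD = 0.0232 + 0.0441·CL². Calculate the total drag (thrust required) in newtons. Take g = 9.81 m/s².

Weight W = mg = 23000 × 9.81 = 2.2563×10^5 N; in level flight L = W.
q = ½ρv² = ½ × 0.319 × 218² = 7580 Pa.
CL = 2W/(ρv²S) = 2×2.2563×10^5/(0.319×218²×55.3) = 0.5383.
CD = 0.0232 + 0.0441 × 0.5383² = 0.03598.
D = q·S·CD = 7580 × 55.3 × 0.03598 = 15080 N

D = 15100 N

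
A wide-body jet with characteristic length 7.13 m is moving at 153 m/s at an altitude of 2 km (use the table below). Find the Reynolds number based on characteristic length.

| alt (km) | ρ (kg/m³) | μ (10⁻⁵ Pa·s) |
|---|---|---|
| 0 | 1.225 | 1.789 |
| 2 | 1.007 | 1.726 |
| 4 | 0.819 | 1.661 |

Re = 6.36×10^7

At 2 km, from the table: ρ = 1.007 kg/m³, μ = 1.726×10⁻⁵ Pa·s.
Re = ρ·v·c/μ = 1.007 × 153 × 7.13 / (1.726×10⁻⁵) = 6.36×10^7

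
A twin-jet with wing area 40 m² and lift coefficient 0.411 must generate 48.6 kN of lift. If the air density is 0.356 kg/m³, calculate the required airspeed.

v = 129 m/s

L = ½ρv²S·CL ⇒ v = √(2L/(ρ·S·CL))
v = √(2 × 48600 / (0.356 × 40 × 0.411)) = √16610 = 129 m/s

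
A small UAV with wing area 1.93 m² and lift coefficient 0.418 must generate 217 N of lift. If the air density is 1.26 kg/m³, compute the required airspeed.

L = ½ρv²S·CL ⇒ v = √(2L/(ρ·S·CL))
v = √(2 × 217 / (1.26 × 1.93 × 0.418)) = √427 = 20.7 m/s

v = 20.7 m/s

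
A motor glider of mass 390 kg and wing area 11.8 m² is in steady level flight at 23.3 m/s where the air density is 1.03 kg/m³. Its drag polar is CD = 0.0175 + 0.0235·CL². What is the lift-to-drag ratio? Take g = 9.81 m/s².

Weight W = mg = 390 × 9.81 = 3825.9 N; in level flight L = W.
Dynamic pressure q = 0.5 × 1.03 × 23.3² = 279.6 Pa.
CL = W/(q·S) = 3825.9 / (279.6 × 11.8) = 1.16.
CD = 0.0175 + 0.0235 × 1.16² = 0.0491.
L/D = CL/CD = 1.16 / 0.0491 = 23.6

L/D = 23.6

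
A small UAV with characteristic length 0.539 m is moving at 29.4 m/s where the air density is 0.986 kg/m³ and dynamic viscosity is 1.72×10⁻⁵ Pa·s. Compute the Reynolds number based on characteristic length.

Re = ρ·v·c/μ = 0.986 × 29.4 × 0.539 / (1.72×10⁻⁵) = 9.08×10^5

Re = 9.08×10^5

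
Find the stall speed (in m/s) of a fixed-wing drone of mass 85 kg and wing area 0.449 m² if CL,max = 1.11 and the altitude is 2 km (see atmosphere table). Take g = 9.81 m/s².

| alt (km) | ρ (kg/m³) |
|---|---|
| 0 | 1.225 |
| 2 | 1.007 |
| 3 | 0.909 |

V_stall = 57.6 m/s

At 2 km, from the table: ρ = 1.007 kg/m³.
Weight W = mg = 85 × 9.81 = 833.9 N.
From L = ½ρV²S·CL,max = W: V_stall = √(2W/(ρSCL,max)) = √(2·833.9/(1.007·0.449·1.11))
V_stall = √3323 = 57.6 m/s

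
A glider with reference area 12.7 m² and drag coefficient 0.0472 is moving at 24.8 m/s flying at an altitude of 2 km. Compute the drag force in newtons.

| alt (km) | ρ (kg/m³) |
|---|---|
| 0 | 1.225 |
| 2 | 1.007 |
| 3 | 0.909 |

At 2 km, from the table: ρ = 1.007 kg/m³.
D = ½ρv²S·CD = ½ × 1.007 × 24.8² × 12.7 × 0.0472 = 186 N

D = 186 N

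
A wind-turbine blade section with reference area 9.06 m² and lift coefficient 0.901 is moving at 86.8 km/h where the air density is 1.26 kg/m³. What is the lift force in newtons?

L = 2990 N

Convert speed: v = 86.8 km/h ÷ 3.6 = 24.11 m/s.
Dynamic pressure q = ½ρv² = ½ × 1.26 × 24.11² = 366.2 Pa.
L = q·S·CL = 366.2 × 9.06 × 0.901 = 2990 N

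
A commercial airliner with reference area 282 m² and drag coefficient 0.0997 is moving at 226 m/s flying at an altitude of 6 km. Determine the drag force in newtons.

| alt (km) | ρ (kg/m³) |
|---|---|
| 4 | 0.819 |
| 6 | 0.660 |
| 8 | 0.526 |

D = 4.74×10^5 N

At 6 km, from the table: ρ = 0.660 kg/m³.
D = ½ρv²S·CD = ½ × 0.66 × 226² × 282 × 0.0997 = 4.74×10^5 N ≈ 474 kN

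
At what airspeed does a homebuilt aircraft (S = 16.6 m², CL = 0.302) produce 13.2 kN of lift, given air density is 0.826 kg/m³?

v = 79.8 m/s

L = ½ρv²S·CL ⇒ v = √(2L/(ρ·S·CL))
v = √(2 × 13200 / (0.826 × 16.6 × 0.302)) = √6375 = 79.8 m/s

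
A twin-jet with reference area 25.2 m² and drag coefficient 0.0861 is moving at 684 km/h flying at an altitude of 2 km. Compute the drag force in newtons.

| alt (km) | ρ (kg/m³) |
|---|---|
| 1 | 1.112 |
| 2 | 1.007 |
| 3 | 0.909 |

At 2 km, from the table: ρ = 1.007 kg/m³.
Convert speed: v = 684 km/h ÷ 3.6 = 190 m/s.
Dynamic pressure q = ½ρv² = ½ × 1.007 × 190² = 18180 Pa.
D = q·S·CD = 18180 × 25.2 × 0.0861 = 39400 N ≈ 39.4 kN

D = 39400 N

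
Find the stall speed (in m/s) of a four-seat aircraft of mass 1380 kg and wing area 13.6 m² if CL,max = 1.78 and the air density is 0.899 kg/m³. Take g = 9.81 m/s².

At stall, lift equals weight: L = W = m·g = 1380 × 9.81 = 13540 N.
From L = ½ρV²S·CL,max = W: V_stall = √(2W/(ρSCL,max)) = √(2·13540/(0.899·13.6·1.78))
V_stall = √1244 = 35.3 m/s

V_stall = 35.3 m/s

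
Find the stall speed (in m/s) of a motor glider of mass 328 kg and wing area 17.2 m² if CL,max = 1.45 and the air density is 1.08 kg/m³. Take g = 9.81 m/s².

V_stall = 15.5 m/s

Stall occurs when L = W at CL,max. W = mg = 328 × 9.81 = 3218 N.
V_stall = √(2W/(ρ·S·CL,max)) = √(2 × 3218 / (1.08 × 17.2 × 1.45))
V_stall = √238.9 = 15.5 m/s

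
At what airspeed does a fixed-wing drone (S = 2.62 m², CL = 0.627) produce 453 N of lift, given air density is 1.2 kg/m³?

L = ½ρv²S·CL ⇒ v = √(2L/(ρ·S·CL))
v = √(2 × 453 / (1.2 × 2.62 × 0.627)) = √459.6 = 21.4 m/s

v = 21.4 m/s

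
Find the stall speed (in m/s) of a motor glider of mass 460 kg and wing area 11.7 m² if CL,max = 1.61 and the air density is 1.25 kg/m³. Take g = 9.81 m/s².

Stall occurs when L = W at CL,max. W = mg = 460 × 9.81 = 4513 N.
From L = ½ρV²S·CL,max = W: V_stall = √(2W/(ρSCL,max)) = √(2·4513/(1.25·11.7·1.61))
V_stall = √383.3 = 19.6 m/s

V_stall = 19.6 m/s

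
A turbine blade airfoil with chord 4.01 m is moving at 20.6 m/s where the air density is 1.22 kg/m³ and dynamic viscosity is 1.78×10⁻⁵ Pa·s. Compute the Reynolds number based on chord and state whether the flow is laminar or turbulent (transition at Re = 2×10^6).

Re = ρ·v·c/μ = 1.22 × 20.6 × 4.01 / (1.78×10⁻⁵) = 5.66×10^6
Since 5.66×10^6 > 2×10^6, the flow is turbulent.

Re = 5.66×10^6 (turbulent)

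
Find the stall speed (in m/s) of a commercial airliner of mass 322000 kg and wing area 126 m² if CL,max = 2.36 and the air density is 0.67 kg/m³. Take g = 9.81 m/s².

V_stall = 178 m/s

Weight W = mg = 322000 × 9.81 = 3.159×10^6 N.
From L = ½ρV²S·CL,max = W: V_stall = √(2W/(ρSCL,max)) = √(2·3.159×10^6/(0.67·126·2.36))
V_stall = √31710 = 178 m/s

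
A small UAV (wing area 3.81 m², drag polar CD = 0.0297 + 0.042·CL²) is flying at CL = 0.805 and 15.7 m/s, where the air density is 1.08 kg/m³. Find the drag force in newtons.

D = 28.9 N

CD = 0.0297 + 0.042 × 0.805² = 0.05692
D = ½ρv²S·CD = ½ × 1.08 × 15.7² × 3.81 × 0.05692 = 28.9 N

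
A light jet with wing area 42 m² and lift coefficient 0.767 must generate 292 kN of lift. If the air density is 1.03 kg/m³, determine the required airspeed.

L = ½ρv²S·CL ⇒ v = √(2L/(ρ·S·CL))
v = √(2 × 2.92×10^5 / (1.03 × 42 × 0.767)) = √17600 = 133 m/s

v = 133 m/s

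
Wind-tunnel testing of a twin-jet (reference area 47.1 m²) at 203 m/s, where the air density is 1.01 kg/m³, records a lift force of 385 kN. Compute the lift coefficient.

CL = 0.393

From L = ½ρv²S·CL, rearranging gives CL = 2L/(ρv²S).
CL = 2 × 3.85×10^5 / (1.01 × 203² × 47.1) = 0.393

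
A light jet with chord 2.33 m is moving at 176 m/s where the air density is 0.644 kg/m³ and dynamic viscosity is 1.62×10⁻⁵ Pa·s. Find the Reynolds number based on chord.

Re = 1.63×10^7

Re = ρ·v·c/μ = 0.644 × 176 × 2.33 / (1.62×10⁻⁵) = 1.63×10^7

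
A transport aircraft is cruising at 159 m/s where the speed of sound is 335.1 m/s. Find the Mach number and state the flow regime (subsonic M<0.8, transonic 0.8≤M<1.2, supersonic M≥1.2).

M = v/a = 159 / 335.1 = 0.474
M = 0.474 → subsonic.

M = 0.474 (subsonic)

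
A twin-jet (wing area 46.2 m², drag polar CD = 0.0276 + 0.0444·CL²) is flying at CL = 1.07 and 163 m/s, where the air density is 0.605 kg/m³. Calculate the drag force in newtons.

CD = 0.0276 + 0.0444 × 1.07² = 0.07843
D = ½ρv²S·CD = ½ × 0.605 × 163² × 46.2 × 0.07843 = 29100 N

D = 29100 N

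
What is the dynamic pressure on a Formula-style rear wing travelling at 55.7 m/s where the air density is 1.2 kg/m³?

q = ½ρv² = ½ × 1.2 × 55.7² = 1860 Pa

q = 1860 Pa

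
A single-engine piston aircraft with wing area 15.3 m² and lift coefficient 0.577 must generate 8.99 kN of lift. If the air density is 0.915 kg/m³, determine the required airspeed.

L = ½ρv²S·CL ⇒ v = √(2L/(ρ·S·CL))
v = √(2 × 8990 / (0.915 × 15.3 × 0.577)) = √2226 = 47.2 m/s

v = 47.2 m/s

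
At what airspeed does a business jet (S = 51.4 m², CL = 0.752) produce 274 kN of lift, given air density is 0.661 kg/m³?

L = ½ρv²S·CL ⇒ v = √(2L/(ρ·S·CL))
v = √(2 × 2.74×10^5 / (0.661 × 51.4 × 0.752)) = √21450 = 146 m/s

v = 146 m/s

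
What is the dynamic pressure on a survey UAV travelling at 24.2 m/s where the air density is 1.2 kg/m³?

q = ½ρv² = ½ × 1.2 × 24.2² = 351 Pa

q = 351 Pa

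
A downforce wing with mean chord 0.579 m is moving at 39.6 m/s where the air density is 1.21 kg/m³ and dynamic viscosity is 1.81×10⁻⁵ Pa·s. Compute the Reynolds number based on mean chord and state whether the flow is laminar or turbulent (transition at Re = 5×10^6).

Re = 1.53×10^6 (laminar)

Re = ρ·v·c/μ = 1.21 × 39.6 × 0.579 / (1.81×10⁻⁵) = 1.53×10^6
Since 1.53×10^6 < 5×10^6, the flow is laminar.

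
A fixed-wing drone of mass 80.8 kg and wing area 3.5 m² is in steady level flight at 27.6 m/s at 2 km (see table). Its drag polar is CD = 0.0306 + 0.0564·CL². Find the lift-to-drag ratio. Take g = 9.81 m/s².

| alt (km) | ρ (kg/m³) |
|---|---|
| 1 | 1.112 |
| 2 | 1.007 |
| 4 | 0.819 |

L/D = 11.7

At 2 km, from the table: ρ = 1.007 kg/m³.
In steady level flight, lift balances weight: W = mg = 80.8 × 9.81 = 792.65 N.
q = ½ρv² = ½ × 1.007 × 27.6² = 383.5 Pa.
CL = 2W/(ρv²S) = 2×792.65/(1.007×27.6²×3.5) = 0.5905.
CD = 0.0306 + 0.0564 × 0.5905² = 0.05026.
L/D = CL/CD = 0.5905 / 0.05026 = 11.7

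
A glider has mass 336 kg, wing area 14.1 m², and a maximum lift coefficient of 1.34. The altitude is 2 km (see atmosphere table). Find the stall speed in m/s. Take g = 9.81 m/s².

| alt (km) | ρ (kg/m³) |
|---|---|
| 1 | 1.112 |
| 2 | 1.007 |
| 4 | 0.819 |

V_stall = 18.6 m/s

At 2 km, from the table: ρ = 1.007 kg/m³.
At stall, lift equals weight: L = W = m·g = 336 × 9.81 = 3296 N.
V_stall = √(2W/(ρ·S·CL,max)) = √(2 × 3296 / (1.007 × 14.1 × 1.34))
V_stall = √346.5 = 18.6 m/s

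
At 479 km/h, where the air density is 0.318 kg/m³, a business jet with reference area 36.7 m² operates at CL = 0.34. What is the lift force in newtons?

L = 35100 N

Convert speed: v = 479 km/h ÷ 3.6 = 133.1 m/s.
L = ½ρv²S·CL = ½ × 0.318 × 133.1² × 36.7 × 0.34 = 35100 N ≈ 35.1 kN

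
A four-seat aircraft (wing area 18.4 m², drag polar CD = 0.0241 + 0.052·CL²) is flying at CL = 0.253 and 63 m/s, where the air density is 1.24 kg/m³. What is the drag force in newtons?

D = 1240 N

CD = 0.0241 + 0.052 × 0.253² = 0.02743
D = ½ρv²S·CD = ½ × 1.24 × 63² × 18.4 × 0.02743 = 1240 N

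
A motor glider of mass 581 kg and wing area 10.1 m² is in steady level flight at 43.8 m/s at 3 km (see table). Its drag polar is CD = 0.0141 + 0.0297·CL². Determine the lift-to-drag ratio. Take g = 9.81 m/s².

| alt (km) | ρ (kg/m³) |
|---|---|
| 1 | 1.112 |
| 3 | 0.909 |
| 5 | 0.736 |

L/D = 24.4

At 3 km, from the table: ρ = 0.909 kg/m³.
In steady level flight, lift balances weight: W = mg = 581 × 9.81 = 5699.6 N.
Dynamic pressure q = 0.5 × 0.909 × 43.8² = 871.9 Pa.
CL = W/(q·S) = 5699.6 / (871.9 × 10.1) = 0.6472.
CD = 0.0141 + 0.0297 × 0.6472² = 0.02654.
L/D = CL/CD = 0.6472 / 0.02654 = 24.4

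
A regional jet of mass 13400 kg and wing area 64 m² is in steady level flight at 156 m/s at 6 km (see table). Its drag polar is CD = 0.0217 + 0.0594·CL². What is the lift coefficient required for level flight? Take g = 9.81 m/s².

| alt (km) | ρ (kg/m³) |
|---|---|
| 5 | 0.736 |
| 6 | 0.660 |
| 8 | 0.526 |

At 6 km, from the table: ρ = 0.660 kg/m³.
In steady level flight, lift balances weight: W = mg = 13400 × 9.81 = 1.3145×10^5 N.
q = ½ρv² = ½ × 0.66 × 156² = 8031 Pa.
Required CL = L/(qS) = 1.3145×10^5/(8031·64) = 0.2558.

CL = 0.256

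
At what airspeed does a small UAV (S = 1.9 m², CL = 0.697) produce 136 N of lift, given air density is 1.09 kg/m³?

v = 13.7 m/s

L = ½ρv²S·CL ⇒ v = √(2L/(ρ·S·CL))
v = √(2 × 136 / (1.09 × 1.9 × 0.697)) = √188.4 = 13.7 m/s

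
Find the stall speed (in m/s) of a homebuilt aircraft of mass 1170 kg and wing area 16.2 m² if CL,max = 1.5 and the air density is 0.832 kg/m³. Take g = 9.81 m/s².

Stall occurs when L = W at CL,max. W = mg = 1170 × 9.81 = 11480 N.
V_stall = √(2W/(ρ·S·CL,max)) = √(2 × 11480 / (0.832 × 16.2 × 1.5))
V_stall = √1135 = 33.7 m/s

V_stall = 33.7 m/s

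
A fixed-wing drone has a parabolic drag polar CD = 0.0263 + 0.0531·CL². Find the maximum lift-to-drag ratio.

For CD = CD0 + K·CL², (L/D)max occurs at CL* = √(CD0/K) and equals 1/(2√(K·CD0)).
(L/D)max = 1/(2√(0.0531 × 0.0263)) = 1/(2 × 0.03737) = 13.4

(L/D)max = 13.4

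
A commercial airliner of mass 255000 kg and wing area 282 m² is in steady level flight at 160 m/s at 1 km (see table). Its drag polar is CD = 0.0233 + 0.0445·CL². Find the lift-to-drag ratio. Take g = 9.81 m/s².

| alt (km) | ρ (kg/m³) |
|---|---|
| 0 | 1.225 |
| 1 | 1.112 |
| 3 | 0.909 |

At 1 km, from the table: ρ = 1.112 kg/m³.
Level flight ⇒ L = W = m·g = 255000 × 9.81 = 2.5016×10^6 N.
Dynamic pressure q = 0.5 × 1.112 × 160² = 14230 Pa.
CL = W/(q·S) = 2.5016×10^6 / (14230 × 282) = 0.6232.
CD = 0.0233 + 0.0445 × 0.6232² = 0.04058.
L/D = CL/CD = 0.6232 / 0.04058 = 15.4

L/D = 15.4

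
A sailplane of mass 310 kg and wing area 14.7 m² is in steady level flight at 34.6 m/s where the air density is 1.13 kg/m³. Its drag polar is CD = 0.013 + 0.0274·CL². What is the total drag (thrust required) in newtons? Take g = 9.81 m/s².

D = 155 N

Level flight ⇒ L = W = m·g = 310 × 9.81 = 3041.1 N.
Dynamic pressure q = 0.5 × 1.13 × 34.6² = 676.4 Pa.
CL = 2W/(ρv²S) = 2×3041.1/(1.13×34.6²×14.7) = 0.3059.
CD = 0.013 + 0.0274 × 0.3059² = 0.01556.
D = q·S·CD = 676.4 × 14.7 × 0.01556 = 154.7 N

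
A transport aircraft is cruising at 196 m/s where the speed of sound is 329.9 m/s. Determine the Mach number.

M = 0.594

M = v/a = 196 / 329.9 = 0.594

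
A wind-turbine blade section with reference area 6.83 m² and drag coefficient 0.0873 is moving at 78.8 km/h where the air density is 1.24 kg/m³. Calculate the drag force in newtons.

Convert speed: v = 78.8 km/h ÷ 3.6 = 21.89 m/s.
Dynamic pressure q = ½ρv² = ½ × 1.24 × 21.89² = 297.1 Pa.
D = q·S·CD = 297.1 × 6.83 × 0.0873 = 177 N

D = 177 N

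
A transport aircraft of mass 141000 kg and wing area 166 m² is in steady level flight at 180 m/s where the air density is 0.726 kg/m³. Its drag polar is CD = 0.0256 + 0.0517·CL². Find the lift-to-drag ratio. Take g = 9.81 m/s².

L/D = 13.7

In steady level flight, lift balances weight: W = mg = 141000 × 9.81 = 1.3832×10^6 N.
q = ½ρv² = ½ × 0.726 × 180² = 11760 Pa.
CL = 2W/(ρv²S) = 2×1.3832×10^6/(0.726×180²×166) = 0.7085.
CD = 0.0256 + 0.0517 × 0.7085² = 0.05155.
L/D = CL/CD = 0.7085 / 0.05155 = 13.7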